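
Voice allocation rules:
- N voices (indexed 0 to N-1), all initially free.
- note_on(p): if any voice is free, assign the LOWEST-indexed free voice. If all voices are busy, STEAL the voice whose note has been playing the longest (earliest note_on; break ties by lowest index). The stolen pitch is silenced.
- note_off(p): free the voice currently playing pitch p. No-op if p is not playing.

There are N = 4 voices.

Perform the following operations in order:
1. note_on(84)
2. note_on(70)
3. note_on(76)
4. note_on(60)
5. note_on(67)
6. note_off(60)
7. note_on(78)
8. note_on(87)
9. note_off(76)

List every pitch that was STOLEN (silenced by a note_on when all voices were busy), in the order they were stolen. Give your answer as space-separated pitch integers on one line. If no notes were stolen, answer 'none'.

Answer: 84 70

Derivation:
Op 1: note_on(84): voice 0 is free -> assigned | voices=[84 - - -]
Op 2: note_on(70): voice 1 is free -> assigned | voices=[84 70 - -]
Op 3: note_on(76): voice 2 is free -> assigned | voices=[84 70 76 -]
Op 4: note_on(60): voice 3 is free -> assigned | voices=[84 70 76 60]
Op 5: note_on(67): all voices busy, STEAL voice 0 (pitch 84, oldest) -> assign | voices=[67 70 76 60]
Op 6: note_off(60): free voice 3 | voices=[67 70 76 -]
Op 7: note_on(78): voice 3 is free -> assigned | voices=[67 70 76 78]
Op 8: note_on(87): all voices busy, STEAL voice 1 (pitch 70, oldest) -> assign | voices=[67 87 76 78]
Op 9: note_off(76): free voice 2 | voices=[67 87 - 78]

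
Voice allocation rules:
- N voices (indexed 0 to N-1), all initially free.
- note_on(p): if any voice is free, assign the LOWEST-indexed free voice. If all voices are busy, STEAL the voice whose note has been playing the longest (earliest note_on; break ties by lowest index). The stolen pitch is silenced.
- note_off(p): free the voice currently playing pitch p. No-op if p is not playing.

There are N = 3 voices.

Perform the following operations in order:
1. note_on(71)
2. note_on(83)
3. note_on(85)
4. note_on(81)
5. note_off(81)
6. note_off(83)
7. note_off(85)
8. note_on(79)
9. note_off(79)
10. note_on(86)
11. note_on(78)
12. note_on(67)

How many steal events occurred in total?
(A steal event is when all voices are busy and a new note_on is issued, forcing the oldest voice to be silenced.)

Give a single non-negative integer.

Op 1: note_on(71): voice 0 is free -> assigned | voices=[71 - -]
Op 2: note_on(83): voice 1 is free -> assigned | voices=[71 83 -]
Op 3: note_on(85): voice 2 is free -> assigned | voices=[71 83 85]
Op 4: note_on(81): all voices busy, STEAL voice 0 (pitch 71, oldest) -> assign | voices=[81 83 85]
Op 5: note_off(81): free voice 0 | voices=[- 83 85]
Op 6: note_off(83): free voice 1 | voices=[- - 85]
Op 7: note_off(85): free voice 2 | voices=[- - -]
Op 8: note_on(79): voice 0 is free -> assigned | voices=[79 - -]
Op 9: note_off(79): free voice 0 | voices=[- - -]
Op 10: note_on(86): voice 0 is free -> assigned | voices=[86 - -]
Op 11: note_on(78): voice 1 is free -> assigned | voices=[86 78 -]
Op 12: note_on(67): voice 2 is free -> assigned | voices=[86 78 67]

Answer: 1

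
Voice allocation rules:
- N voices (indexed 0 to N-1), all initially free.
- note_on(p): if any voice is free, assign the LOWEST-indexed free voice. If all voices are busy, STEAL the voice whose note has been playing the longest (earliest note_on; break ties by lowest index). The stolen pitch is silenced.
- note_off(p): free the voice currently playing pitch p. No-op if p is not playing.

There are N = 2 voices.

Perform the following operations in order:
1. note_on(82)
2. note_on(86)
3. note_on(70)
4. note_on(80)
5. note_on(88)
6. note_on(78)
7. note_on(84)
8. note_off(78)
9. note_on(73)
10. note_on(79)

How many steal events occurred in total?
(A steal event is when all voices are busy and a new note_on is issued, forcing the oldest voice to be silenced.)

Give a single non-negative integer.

Answer: 6

Derivation:
Op 1: note_on(82): voice 0 is free -> assigned | voices=[82 -]
Op 2: note_on(86): voice 1 is free -> assigned | voices=[82 86]
Op 3: note_on(70): all voices busy, STEAL voice 0 (pitch 82, oldest) -> assign | voices=[70 86]
Op 4: note_on(80): all voices busy, STEAL voice 1 (pitch 86, oldest) -> assign | voices=[70 80]
Op 5: note_on(88): all voices busy, STEAL voice 0 (pitch 70, oldest) -> assign | voices=[88 80]
Op 6: note_on(78): all voices busy, STEAL voice 1 (pitch 80, oldest) -> assign | voices=[88 78]
Op 7: note_on(84): all voices busy, STEAL voice 0 (pitch 88, oldest) -> assign | voices=[84 78]
Op 8: note_off(78): free voice 1 | voices=[84 -]
Op 9: note_on(73): voice 1 is free -> assigned | voices=[84 73]
Op 10: note_on(79): all voices busy, STEAL voice 0 (pitch 84, oldest) -> assign | voices=[79 73]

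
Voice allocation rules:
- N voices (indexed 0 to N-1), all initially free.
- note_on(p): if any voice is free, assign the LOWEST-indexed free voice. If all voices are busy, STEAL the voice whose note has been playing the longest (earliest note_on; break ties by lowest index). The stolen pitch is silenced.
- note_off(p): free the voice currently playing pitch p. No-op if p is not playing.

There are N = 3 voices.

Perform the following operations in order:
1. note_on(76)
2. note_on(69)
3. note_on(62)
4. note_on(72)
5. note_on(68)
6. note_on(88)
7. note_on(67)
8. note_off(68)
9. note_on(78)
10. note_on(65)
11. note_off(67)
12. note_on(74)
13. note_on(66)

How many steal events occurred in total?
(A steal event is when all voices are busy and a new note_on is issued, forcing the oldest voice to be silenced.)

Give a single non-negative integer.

Answer: 6

Derivation:
Op 1: note_on(76): voice 0 is free -> assigned | voices=[76 - -]
Op 2: note_on(69): voice 1 is free -> assigned | voices=[76 69 -]
Op 3: note_on(62): voice 2 is free -> assigned | voices=[76 69 62]
Op 4: note_on(72): all voices busy, STEAL voice 0 (pitch 76, oldest) -> assign | voices=[72 69 62]
Op 5: note_on(68): all voices busy, STEAL voice 1 (pitch 69, oldest) -> assign | voices=[72 68 62]
Op 6: note_on(88): all voices busy, STEAL voice 2 (pitch 62, oldest) -> assign | voices=[72 68 88]
Op 7: note_on(67): all voices busy, STEAL voice 0 (pitch 72, oldest) -> assign | voices=[67 68 88]
Op 8: note_off(68): free voice 1 | voices=[67 - 88]
Op 9: note_on(78): voice 1 is free -> assigned | voices=[67 78 88]
Op 10: note_on(65): all voices busy, STEAL voice 2 (pitch 88, oldest) -> assign | voices=[67 78 65]
Op 11: note_off(67): free voice 0 | voices=[- 78 65]
Op 12: note_on(74): voice 0 is free -> assigned | voices=[74 78 65]
Op 13: note_on(66): all voices busy, STEAL voice 1 (pitch 78, oldest) -> assign | voices=[74 66 65]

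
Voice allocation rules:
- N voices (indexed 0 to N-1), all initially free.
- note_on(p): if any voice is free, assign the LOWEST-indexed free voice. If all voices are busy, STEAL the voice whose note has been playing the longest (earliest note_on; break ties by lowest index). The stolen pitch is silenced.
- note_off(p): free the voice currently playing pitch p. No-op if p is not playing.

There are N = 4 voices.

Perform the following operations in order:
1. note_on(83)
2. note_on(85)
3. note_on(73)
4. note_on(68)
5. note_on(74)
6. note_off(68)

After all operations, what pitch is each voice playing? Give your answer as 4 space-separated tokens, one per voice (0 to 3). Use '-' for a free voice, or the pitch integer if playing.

Op 1: note_on(83): voice 0 is free -> assigned | voices=[83 - - -]
Op 2: note_on(85): voice 1 is free -> assigned | voices=[83 85 - -]
Op 3: note_on(73): voice 2 is free -> assigned | voices=[83 85 73 -]
Op 4: note_on(68): voice 3 is free -> assigned | voices=[83 85 73 68]
Op 5: note_on(74): all voices busy, STEAL voice 0 (pitch 83, oldest) -> assign | voices=[74 85 73 68]
Op 6: note_off(68): free voice 3 | voices=[74 85 73 -]

Answer: 74 85 73 -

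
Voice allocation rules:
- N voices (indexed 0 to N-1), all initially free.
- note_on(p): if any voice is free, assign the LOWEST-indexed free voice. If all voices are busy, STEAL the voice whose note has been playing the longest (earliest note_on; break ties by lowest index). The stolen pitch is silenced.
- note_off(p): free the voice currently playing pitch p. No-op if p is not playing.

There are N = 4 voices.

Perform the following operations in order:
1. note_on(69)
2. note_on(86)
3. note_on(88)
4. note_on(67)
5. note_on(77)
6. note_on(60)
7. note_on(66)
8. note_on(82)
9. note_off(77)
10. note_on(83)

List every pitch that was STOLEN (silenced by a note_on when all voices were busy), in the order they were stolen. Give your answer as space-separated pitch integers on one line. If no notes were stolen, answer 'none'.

Op 1: note_on(69): voice 0 is free -> assigned | voices=[69 - - -]
Op 2: note_on(86): voice 1 is free -> assigned | voices=[69 86 - -]
Op 3: note_on(88): voice 2 is free -> assigned | voices=[69 86 88 -]
Op 4: note_on(67): voice 3 is free -> assigned | voices=[69 86 88 67]
Op 5: note_on(77): all voices busy, STEAL voice 0 (pitch 69, oldest) -> assign | voices=[77 86 88 67]
Op 6: note_on(60): all voices busy, STEAL voice 1 (pitch 86, oldest) -> assign | voices=[77 60 88 67]
Op 7: note_on(66): all voices busy, STEAL voice 2 (pitch 88, oldest) -> assign | voices=[77 60 66 67]
Op 8: note_on(82): all voices busy, STEAL voice 3 (pitch 67, oldest) -> assign | voices=[77 60 66 82]
Op 9: note_off(77): free voice 0 | voices=[- 60 66 82]
Op 10: note_on(83): voice 0 is free -> assigned | voices=[83 60 66 82]

Answer: 69 86 88 67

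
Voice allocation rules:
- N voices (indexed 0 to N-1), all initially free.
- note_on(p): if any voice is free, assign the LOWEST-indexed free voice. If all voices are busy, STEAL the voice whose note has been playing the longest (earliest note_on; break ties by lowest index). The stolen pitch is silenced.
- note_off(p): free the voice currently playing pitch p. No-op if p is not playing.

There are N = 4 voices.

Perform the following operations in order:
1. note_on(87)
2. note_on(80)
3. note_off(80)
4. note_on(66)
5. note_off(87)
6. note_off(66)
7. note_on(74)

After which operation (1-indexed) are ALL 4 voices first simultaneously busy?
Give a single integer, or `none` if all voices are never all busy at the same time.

Op 1: note_on(87): voice 0 is free -> assigned | voices=[87 - - -]
Op 2: note_on(80): voice 1 is free -> assigned | voices=[87 80 - -]
Op 3: note_off(80): free voice 1 | voices=[87 - - -]
Op 4: note_on(66): voice 1 is free -> assigned | voices=[87 66 - -]
Op 5: note_off(87): free voice 0 | voices=[- 66 - -]
Op 6: note_off(66): free voice 1 | voices=[- - - -]
Op 7: note_on(74): voice 0 is free -> assigned | voices=[74 - - -]

Answer: none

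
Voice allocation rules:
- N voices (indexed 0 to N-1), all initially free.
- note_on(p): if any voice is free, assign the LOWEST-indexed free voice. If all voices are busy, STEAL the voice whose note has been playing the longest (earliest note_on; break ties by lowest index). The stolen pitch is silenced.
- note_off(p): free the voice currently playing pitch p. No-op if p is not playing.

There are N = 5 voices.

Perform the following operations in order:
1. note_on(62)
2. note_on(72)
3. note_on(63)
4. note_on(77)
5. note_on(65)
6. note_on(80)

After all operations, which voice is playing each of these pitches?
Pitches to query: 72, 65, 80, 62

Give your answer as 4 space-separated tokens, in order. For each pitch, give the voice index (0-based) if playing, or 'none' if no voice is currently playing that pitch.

Op 1: note_on(62): voice 0 is free -> assigned | voices=[62 - - - -]
Op 2: note_on(72): voice 1 is free -> assigned | voices=[62 72 - - -]
Op 3: note_on(63): voice 2 is free -> assigned | voices=[62 72 63 - -]
Op 4: note_on(77): voice 3 is free -> assigned | voices=[62 72 63 77 -]
Op 5: note_on(65): voice 4 is free -> assigned | voices=[62 72 63 77 65]
Op 6: note_on(80): all voices busy, STEAL voice 0 (pitch 62, oldest) -> assign | voices=[80 72 63 77 65]

Answer: 1 4 0 none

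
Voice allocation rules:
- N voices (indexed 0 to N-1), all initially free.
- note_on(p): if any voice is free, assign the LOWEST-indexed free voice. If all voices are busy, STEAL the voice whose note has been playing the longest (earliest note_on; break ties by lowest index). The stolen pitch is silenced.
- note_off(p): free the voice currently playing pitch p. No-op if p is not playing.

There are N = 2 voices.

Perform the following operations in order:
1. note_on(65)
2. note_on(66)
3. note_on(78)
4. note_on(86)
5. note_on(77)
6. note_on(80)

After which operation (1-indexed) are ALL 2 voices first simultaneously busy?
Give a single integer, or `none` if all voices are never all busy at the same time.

Op 1: note_on(65): voice 0 is free -> assigned | voices=[65 -]
Op 2: note_on(66): voice 1 is free -> assigned | voices=[65 66]
Op 3: note_on(78): all voices busy, STEAL voice 0 (pitch 65, oldest) -> assign | voices=[78 66]
Op 4: note_on(86): all voices busy, STEAL voice 1 (pitch 66, oldest) -> assign | voices=[78 86]
Op 5: note_on(77): all voices busy, STEAL voice 0 (pitch 78, oldest) -> assign | voices=[77 86]
Op 6: note_on(80): all voices busy, STEAL voice 1 (pitch 86, oldest) -> assign | voices=[77 80]

Answer: 2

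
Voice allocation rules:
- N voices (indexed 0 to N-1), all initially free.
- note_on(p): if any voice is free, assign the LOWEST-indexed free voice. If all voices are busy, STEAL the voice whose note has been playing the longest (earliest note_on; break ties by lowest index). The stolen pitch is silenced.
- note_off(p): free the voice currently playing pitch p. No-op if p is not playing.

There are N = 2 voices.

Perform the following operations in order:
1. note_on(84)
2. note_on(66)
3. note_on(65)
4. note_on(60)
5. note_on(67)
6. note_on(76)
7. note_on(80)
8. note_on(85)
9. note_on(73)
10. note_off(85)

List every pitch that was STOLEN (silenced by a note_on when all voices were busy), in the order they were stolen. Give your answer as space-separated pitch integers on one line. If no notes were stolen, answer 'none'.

Op 1: note_on(84): voice 0 is free -> assigned | voices=[84 -]
Op 2: note_on(66): voice 1 is free -> assigned | voices=[84 66]
Op 3: note_on(65): all voices busy, STEAL voice 0 (pitch 84, oldest) -> assign | voices=[65 66]
Op 4: note_on(60): all voices busy, STEAL voice 1 (pitch 66, oldest) -> assign | voices=[65 60]
Op 5: note_on(67): all voices busy, STEAL voice 0 (pitch 65, oldest) -> assign | voices=[67 60]
Op 6: note_on(76): all voices busy, STEAL voice 1 (pitch 60, oldest) -> assign | voices=[67 76]
Op 7: note_on(80): all voices busy, STEAL voice 0 (pitch 67, oldest) -> assign | voices=[80 76]
Op 8: note_on(85): all voices busy, STEAL voice 1 (pitch 76, oldest) -> assign | voices=[80 85]
Op 9: note_on(73): all voices busy, STEAL voice 0 (pitch 80, oldest) -> assign | voices=[73 85]
Op 10: note_off(85): free voice 1 | voices=[73 -]

Answer: 84 66 65 60 67 76 80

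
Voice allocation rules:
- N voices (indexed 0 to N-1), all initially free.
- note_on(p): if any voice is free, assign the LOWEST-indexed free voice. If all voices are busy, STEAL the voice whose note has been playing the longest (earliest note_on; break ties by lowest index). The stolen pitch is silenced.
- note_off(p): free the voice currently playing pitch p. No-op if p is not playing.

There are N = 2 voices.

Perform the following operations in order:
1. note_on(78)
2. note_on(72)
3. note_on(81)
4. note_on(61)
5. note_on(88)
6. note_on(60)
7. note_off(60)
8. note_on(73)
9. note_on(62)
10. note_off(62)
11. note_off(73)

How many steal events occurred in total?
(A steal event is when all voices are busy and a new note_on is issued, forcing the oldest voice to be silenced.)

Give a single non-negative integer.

Op 1: note_on(78): voice 0 is free -> assigned | voices=[78 -]
Op 2: note_on(72): voice 1 is free -> assigned | voices=[78 72]
Op 3: note_on(81): all voices busy, STEAL voice 0 (pitch 78, oldest) -> assign | voices=[81 72]
Op 4: note_on(61): all voices busy, STEAL voice 1 (pitch 72, oldest) -> assign | voices=[81 61]
Op 5: note_on(88): all voices busy, STEAL voice 0 (pitch 81, oldest) -> assign | voices=[88 61]
Op 6: note_on(60): all voices busy, STEAL voice 1 (pitch 61, oldest) -> assign | voices=[88 60]
Op 7: note_off(60): free voice 1 | voices=[88 -]
Op 8: note_on(73): voice 1 is free -> assigned | voices=[88 73]
Op 9: note_on(62): all voices busy, STEAL voice 0 (pitch 88, oldest) -> assign | voices=[62 73]
Op 10: note_off(62): free voice 0 | voices=[- 73]
Op 11: note_off(73): free voice 1 | voices=[- -]

Answer: 5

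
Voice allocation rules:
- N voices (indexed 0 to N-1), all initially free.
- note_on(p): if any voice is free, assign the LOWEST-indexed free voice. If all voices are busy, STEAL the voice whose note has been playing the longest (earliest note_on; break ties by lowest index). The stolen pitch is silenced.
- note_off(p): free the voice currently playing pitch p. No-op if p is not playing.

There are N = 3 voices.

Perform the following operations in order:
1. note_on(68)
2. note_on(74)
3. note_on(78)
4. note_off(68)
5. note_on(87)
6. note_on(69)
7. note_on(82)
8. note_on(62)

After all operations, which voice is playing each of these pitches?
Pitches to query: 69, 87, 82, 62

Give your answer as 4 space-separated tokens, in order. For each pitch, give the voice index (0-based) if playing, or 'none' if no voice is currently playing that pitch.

Answer: 1 none 2 0

Derivation:
Op 1: note_on(68): voice 0 is free -> assigned | voices=[68 - -]
Op 2: note_on(74): voice 1 is free -> assigned | voices=[68 74 -]
Op 3: note_on(78): voice 2 is free -> assigned | voices=[68 74 78]
Op 4: note_off(68): free voice 0 | voices=[- 74 78]
Op 5: note_on(87): voice 0 is free -> assigned | voices=[87 74 78]
Op 6: note_on(69): all voices busy, STEAL voice 1 (pitch 74, oldest) -> assign | voices=[87 69 78]
Op 7: note_on(82): all voices busy, STEAL voice 2 (pitch 78, oldest) -> assign | voices=[87 69 82]
Op 8: note_on(62): all voices busy, STEAL voice 0 (pitch 87, oldest) -> assign | voices=[62 69 82]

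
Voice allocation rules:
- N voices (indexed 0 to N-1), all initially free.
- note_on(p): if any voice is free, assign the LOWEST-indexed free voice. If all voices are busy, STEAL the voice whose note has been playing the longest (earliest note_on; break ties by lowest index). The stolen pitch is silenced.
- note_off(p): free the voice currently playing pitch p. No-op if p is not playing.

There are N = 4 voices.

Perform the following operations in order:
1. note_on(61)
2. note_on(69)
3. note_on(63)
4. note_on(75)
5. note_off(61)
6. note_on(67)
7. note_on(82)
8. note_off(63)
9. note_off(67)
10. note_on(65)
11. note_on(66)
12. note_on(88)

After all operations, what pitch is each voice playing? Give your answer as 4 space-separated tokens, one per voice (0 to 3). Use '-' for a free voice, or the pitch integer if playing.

Answer: 65 82 66 88

Derivation:
Op 1: note_on(61): voice 0 is free -> assigned | voices=[61 - - -]
Op 2: note_on(69): voice 1 is free -> assigned | voices=[61 69 - -]
Op 3: note_on(63): voice 2 is free -> assigned | voices=[61 69 63 -]
Op 4: note_on(75): voice 3 is free -> assigned | voices=[61 69 63 75]
Op 5: note_off(61): free voice 0 | voices=[- 69 63 75]
Op 6: note_on(67): voice 0 is free -> assigned | voices=[67 69 63 75]
Op 7: note_on(82): all voices busy, STEAL voice 1 (pitch 69, oldest) -> assign | voices=[67 82 63 75]
Op 8: note_off(63): free voice 2 | voices=[67 82 - 75]
Op 9: note_off(67): free voice 0 | voices=[- 82 - 75]
Op 10: note_on(65): voice 0 is free -> assigned | voices=[65 82 - 75]
Op 11: note_on(66): voice 2 is free -> assigned | voices=[65 82 66 75]
Op 12: note_on(88): all voices busy, STEAL voice 3 (pitch 75, oldest) -> assign | voices=[65 82 66 88]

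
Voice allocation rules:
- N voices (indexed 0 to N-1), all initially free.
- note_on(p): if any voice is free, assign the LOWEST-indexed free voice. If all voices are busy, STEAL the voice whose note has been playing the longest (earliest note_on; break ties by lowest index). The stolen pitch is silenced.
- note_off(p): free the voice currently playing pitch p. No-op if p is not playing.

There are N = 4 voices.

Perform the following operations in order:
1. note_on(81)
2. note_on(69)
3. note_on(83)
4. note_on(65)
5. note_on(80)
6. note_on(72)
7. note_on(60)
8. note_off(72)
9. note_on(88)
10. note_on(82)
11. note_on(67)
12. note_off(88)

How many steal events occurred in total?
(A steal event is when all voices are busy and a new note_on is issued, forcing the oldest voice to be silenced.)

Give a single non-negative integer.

Answer: 5

Derivation:
Op 1: note_on(81): voice 0 is free -> assigned | voices=[81 - - -]
Op 2: note_on(69): voice 1 is free -> assigned | voices=[81 69 - -]
Op 3: note_on(83): voice 2 is free -> assigned | voices=[81 69 83 -]
Op 4: note_on(65): voice 3 is free -> assigned | voices=[81 69 83 65]
Op 5: note_on(80): all voices busy, STEAL voice 0 (pitch 81, oldest) -> assign | voices=[80 69 83 65]
Op 6: note_on(72): all voices busy, STEAL voice 1 (pitch 69, oldest) -> assign | voices=[80 72 83 65]
Op 7: note_on(60): all voices busy, STEAL voice 2 (pitch 83, oldest) -> assign | voices=[80 72 60 65]
Op 8: note_off(72): free voice 1 | voices=[80 - 60 65]
Op 9: note_on(88): voice 1 is free -> assigned | voices=[80 88 60 65]
Op 10: note_on(82): all voices busy, STEAL voice 3 (pitch 65, oldest) -> assign | voices=[80 88 60 82]
Op 11: note_on(67): all voices busy, STEAL voice 0 (pitch 80, oldest) -> assign | voices=[67 88 60 82]
Op 12: note_off(88): free voice 1 | voices=[67 - 60 82]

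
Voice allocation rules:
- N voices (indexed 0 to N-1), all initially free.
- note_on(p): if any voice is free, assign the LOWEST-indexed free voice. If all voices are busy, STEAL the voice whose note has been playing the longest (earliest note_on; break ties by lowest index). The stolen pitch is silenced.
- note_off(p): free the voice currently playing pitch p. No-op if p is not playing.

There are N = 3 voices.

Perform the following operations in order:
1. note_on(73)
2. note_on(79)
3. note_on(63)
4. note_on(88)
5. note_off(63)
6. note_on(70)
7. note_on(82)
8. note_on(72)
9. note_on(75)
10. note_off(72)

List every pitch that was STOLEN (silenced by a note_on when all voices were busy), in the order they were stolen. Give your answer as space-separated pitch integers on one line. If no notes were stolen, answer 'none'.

Op 1: note_on(73): voice 0 is free -> assigned | voices=[73 - -]
Op 2: note_on(79): voice 1 is free -> assigned | voices=[73 79 -]
Op 3: note_on(63): voice 2 is free -> assigned | voices=[73 79 63]
Op 4: note_on(88): all voices busy, STEAL voice 0 (pitch 73, oldest) -> assign | voices=[88 79 63]
Op 5: note_off(63): free voice 2 | voices=[88 79 -]
Op 6: note_on(70): voice 2 is free -> assigned | voices=[88 79 70]
Op 7: note_on(82): all voices busy, STEAL voice 1 (pitch 79, oldest) -> assign | voices=[88 82 70]
Op 8: note_on(72): all voices busy, STEAL voice 0 (pitch 88, oldest) -> assign | voices=[72 82 70]
Op 9: note_on(75): all voices busy, STEAL voice 2 (pitch 70, oldest) -> assign | voices=[72 82 75]
Op 10: note_off(72): free voice 0 | voices=[- 82 75]

Answer: 73 79 88 70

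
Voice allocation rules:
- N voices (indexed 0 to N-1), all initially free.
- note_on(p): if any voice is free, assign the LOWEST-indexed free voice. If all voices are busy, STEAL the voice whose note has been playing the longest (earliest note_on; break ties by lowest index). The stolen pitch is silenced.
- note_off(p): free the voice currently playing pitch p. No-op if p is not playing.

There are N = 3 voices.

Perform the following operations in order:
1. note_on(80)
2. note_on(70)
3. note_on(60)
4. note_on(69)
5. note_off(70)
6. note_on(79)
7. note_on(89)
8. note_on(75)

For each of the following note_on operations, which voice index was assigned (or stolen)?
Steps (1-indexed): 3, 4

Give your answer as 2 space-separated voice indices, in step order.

Answer: 2 0

Derivation:
Op 1: note_on(80): voice 0 is free -> assigned | voices=[80 - -]
Op 2: note_on(70): voice 1 is free -> assigned | voices=[80 70 -]
Op 3: note_on(60): voice 2 is free -> assigned | voices=[80 70 60]
Op 4: note_on(69): all voices busy, STEAL voice 0 (pitch 80, oldest) -> assign | voices=[69 70 60]
Op 5: note_off(70): free voice 1 | voices=[69 - 60]
Op 6: note_on(79): voice 1 is free -> assigned | voices=[69 79 60]
Op 7: note_on(89): all voices busy, STEAL voice 2 (pitch 60, oldest) -> assign | voices=[69 79 89]
Op 8: note_on(75): all voices busy, STEAL voice 0 (pitch 69, oldest) -> assign | voices=[75 79 89]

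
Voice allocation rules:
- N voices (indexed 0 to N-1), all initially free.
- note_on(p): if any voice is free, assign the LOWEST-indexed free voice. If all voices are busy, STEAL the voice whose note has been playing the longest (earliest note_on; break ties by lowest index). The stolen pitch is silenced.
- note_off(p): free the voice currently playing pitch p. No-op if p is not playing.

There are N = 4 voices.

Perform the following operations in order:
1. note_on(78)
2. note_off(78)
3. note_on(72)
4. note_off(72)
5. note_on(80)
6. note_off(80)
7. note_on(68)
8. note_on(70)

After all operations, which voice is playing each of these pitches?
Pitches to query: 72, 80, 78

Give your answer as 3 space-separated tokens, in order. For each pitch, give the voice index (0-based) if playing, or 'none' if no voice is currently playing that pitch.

Op 1: note_on(78): voice 0 is free -> assigned | voices=[78 - - -]
Op 2: note_off(78): free voice 0 | voices=[- - - -]
Op 3: note_on(72): voice 0 is free -> assigned | voices=[72 - - -]
Op 4: note_off(72): free voice 0 | voices=[- - - -]
Op 5: note_on(80): voice 0 is free -> assigned | voices=[80 - - -]
Op 6: note_off(80): free voice 0 | voices=[- - - -]
Op 7: note_on(68): voice 0 is free -> assigned | voices=[68 - - -]
Op 8: note_on(70): voice 1 is free -> assigned | voices=[68 70 - -]

Answer: none none none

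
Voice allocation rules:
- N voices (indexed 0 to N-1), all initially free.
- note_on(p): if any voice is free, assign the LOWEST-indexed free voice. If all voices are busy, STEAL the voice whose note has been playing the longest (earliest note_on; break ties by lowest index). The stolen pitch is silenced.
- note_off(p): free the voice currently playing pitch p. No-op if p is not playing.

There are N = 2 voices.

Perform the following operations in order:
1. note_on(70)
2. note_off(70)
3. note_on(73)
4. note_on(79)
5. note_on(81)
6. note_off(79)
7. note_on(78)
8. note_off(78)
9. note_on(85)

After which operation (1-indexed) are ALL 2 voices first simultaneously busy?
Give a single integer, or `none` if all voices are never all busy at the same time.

Op 1: note_on(70): voice 0 is free -> assigned | voices=[70 -]
Op 2: note_off(70): free voice 0 | voices=[- -]
Op 3: note_on(73): voice 0 is free -> assigned | voices=[73 -]
Op 4: note_on(79): voice 1 is free -> assigned | voices=[73 79]
Op 5: note_on(81): all voices busy, STEAL voice 0 (pitch 73, oldest) -> assign | voices=[81 79]
Op 6: note_off(79): free voice 1 | voices=[81 -]
Op 7: note_on(78): voice 1 is free -> assigned | voices=[81 78]
Op 8: note_off(78): free voice 1 | voices=[81 -]
Op 9: note_on(85): voice 1 is free -> assigned | voices=[81 85]

Answer: 4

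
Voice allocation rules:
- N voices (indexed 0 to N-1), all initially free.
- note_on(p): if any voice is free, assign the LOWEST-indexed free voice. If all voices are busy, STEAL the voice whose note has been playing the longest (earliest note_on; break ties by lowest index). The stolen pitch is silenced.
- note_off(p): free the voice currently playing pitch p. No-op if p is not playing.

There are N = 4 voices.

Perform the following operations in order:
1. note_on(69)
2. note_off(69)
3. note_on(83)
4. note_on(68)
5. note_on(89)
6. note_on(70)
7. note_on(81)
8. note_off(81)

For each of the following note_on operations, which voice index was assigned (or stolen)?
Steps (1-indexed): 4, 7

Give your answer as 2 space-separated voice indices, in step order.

Answer: 1 0

Derivation:
Op 1: note_on(69): voice 0 is free -> assigned | voices=[69 - - -]
Op 2: note_off(69): free voice 0 | voices=[- - - -]
Op 3: note_on(83): voice 0 is free -> assigned | voices=[83 - - -]
Op 4: note_on(68): voice 1 is free -> assigned | voices=[83 68 - -]
Op 5: note_on(89): voice 2 is free -> assigned | voices=[83 68 89 -]
Op 6: note_on(70): voice 3 is free -> assigned | voices=[83 68 89 70]
Op 7: note_on(81): all voices busy, STEAL voice 0 (pitch 83, oldest) -> assign | voices=[81 68 89 70]
Op 8: note_off(81): free voice 0 | voices=[- 68 89 70]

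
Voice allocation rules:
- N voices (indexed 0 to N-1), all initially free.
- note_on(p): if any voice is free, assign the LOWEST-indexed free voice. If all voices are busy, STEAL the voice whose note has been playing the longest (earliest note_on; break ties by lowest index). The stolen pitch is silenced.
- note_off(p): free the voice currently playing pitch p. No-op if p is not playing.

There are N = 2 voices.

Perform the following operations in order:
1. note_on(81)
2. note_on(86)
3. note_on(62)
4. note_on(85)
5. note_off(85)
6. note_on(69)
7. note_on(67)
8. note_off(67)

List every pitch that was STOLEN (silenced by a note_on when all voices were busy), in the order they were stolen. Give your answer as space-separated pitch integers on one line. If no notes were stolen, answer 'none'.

Op 1: note_on(81): voice 0 is free -> assigned | voices=[81 -]
Op 2: note_on(86): voice 1 is free -> assigned | voices=[81 86]
Op 3: note_on(62): all voices busy, STEAL voice 0 (pitch 81, oldest) -> assign | voices=[62 86]
Op 4: note_on(85): all voices busy, STEAL voice 1 (pitch 86, oldest) -> assign | voices=[62 85]
Op 5: note_off(85): free voice 1 | voices=[62 -]
Op 6: note_on(69): voice 1 is free -> assigned | voices=[62 69]
Op 7: note_on(67): all voices busy, STEAL voice 0 (pitch 62, oldest) -> assign | voices=[67 69]
Op 8: note_off(67): free voice 0 | voices=[- 69]

Answer: 81 86 62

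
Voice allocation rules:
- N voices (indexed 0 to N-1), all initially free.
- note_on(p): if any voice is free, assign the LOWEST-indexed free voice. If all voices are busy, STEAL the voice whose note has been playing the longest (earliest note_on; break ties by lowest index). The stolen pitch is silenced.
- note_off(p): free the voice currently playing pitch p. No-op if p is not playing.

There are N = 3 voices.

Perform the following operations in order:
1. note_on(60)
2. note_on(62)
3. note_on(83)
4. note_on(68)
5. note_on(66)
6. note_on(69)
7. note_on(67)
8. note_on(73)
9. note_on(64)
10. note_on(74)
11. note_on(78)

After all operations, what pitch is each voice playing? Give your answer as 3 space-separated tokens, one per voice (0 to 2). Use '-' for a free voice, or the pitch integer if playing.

Op 1: note_on(60): voice 0 is free -> assigned | voices=[60 - -]
Op 2: note_on(62): voice 1 is free -> assigned | voices=[60 62 -]
Op 3: note_on(83): voice 2 is free -> assigned | voices=[60 62 83]
Op 4: note_on(68): all voices busy, STEAL voice 0 (pitch 60, oldest) -> assign | voices=[68 62 83]
Op 5: note_on(66): all voices busy, STEAL voice 1 (pitch 62, oldest) -> assign | voices=[68 66 83]
Op 6: note_on(69): all voices busy, STEAL voice 2 (pitch 83, oldest) -> assign | voices=[68 66 69]
Op 7: note_on(67): all voices busy, STEAL voice 0 (pitch 68, oldest) -> assign | voices=[67 66 69]
Op 8: note_on(73): all voices busy, STEAL voice 1 (pitch 66, oldest) -> assign | voices=[67 73 69]
Op 9: note_on(64): all voices busy, STEAL voice 2 (pitch 69, oldest) -> assign | voices=[67 73 64]
Op 10: note_on(74): all voices busy, STEAL voice 0 (pitch 67, oldest) -> assign | voices=[74 73 64]
Op 11: note_on(78): all voices busy, STEAL voice 1 (pitch 73, oldest) -> assign | voices=[74 78 64]

Answer: 74 78 64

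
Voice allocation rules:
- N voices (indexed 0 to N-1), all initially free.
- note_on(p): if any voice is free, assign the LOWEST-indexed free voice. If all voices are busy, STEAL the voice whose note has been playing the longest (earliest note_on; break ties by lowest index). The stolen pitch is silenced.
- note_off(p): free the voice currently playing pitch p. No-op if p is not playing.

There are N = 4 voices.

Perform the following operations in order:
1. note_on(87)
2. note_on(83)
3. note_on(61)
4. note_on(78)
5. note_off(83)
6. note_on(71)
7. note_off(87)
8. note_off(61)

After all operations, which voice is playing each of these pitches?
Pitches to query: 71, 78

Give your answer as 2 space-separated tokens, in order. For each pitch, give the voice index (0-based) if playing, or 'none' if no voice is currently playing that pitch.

Answer: 1 3

Derivation:
Op 1: note_on(87): voice 0 is free -> assigned | voices=[87 - - -]
Op 2: note_on(83): voice 1 is free -> assigned | voices=[87 83 - -]
Op 3: note_on(61): voice 2 is free -> assigned | voices=[87 83 61 -]
Op 4: note_on(78): voice 3 is free -> assigned | voices=[87 83 61 78]
Op 5: note_off(83): free voice 1 | voices=[87 - 61 78]
Op 6: note_on(71): voice 1 is free -> assigned | voices=[87 71 61 78]
Op 7: note_off(87): free voice 0 | voices=[- 71 61 78]
Op 8: note_off(61): free voice 2 | voices=[- 71 - 78]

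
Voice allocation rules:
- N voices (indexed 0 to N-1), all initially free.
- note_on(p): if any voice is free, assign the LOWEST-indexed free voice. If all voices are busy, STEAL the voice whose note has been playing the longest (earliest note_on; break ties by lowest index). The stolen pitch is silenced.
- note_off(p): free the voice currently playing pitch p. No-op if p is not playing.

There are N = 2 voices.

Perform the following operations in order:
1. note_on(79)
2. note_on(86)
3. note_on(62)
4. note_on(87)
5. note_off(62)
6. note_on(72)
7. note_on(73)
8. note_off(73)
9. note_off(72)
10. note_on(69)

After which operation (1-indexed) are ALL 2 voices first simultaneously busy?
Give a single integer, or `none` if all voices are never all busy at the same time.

Answer: 2

Derivation:
Op 1: note_on(79): voice 0 is free -> assigned | voices=[79 -]
Op 2: note_on(86): voice 1 is free -> assigned | voices=[79 86]
Op 3: note_on(62): all voices busy, STEAL voice 0 (pitch 79, oldest) -> assign | voices=[62 86]
Op 4: note_on(87): all voices busy, STEAL voice 1 (pitch 86, oldest) -> assign | voices=[62 87]
Op 5: note_off(62): free voice 0 | voices=[- 87]
Op 6: note_on(72): voice 0 is free -> assigned | voices=[72 87]
Op 7: note_on(73): all voices busy, STEAL voice 1 (pitch 87, oldest) -> assign | voices=[72 73]
Op 8: note_off(73): free voice 1 | voices=[72 -]
Op 9: note_off(72): free voice 0 | voices=[- -]
Op 10: note_on(69): voice 0 is free -> assigned | voices=[69 -]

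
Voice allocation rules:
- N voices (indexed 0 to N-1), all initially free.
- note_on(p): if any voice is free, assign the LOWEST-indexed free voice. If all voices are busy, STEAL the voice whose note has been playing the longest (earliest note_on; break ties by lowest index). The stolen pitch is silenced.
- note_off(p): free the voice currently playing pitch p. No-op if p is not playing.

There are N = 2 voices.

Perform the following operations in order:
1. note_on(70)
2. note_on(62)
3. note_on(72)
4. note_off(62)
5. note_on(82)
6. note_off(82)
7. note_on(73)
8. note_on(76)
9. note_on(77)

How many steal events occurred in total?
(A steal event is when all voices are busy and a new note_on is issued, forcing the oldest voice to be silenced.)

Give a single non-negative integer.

Answer: 3

Derivation:
Op 1: note_on(70): voice 0 is free -> assigned | voices=[70 -]
Op 2: note_on(62): voice 1 is free -> assigned | voices=[70 62]
Op 3: note_on(72): all voices busy, STEAL voice 0 (pitch 70, oldest) -> assign | voices=[72 62]
Op 4: note_off(62): free voice 1 | voices=[72 -]
Op 5: note_on(82): voice 1 is free -> assigned | voices=[72 82]
Op 6: note_off(82): free voice 1 | voices=[72 -]
Op 7: note_on(73): voice 1 is free -> assigned | voices=[72 73]
Op 8: note_on(76): all voices busy, STEAL voice 0 (pitch 72, oldest) -> assign | voices=[76 73]
Op 9: note_on(77): all voices busy, STEAL voice 1 (pitch 73, oldest) -> assign | voices=[76 77]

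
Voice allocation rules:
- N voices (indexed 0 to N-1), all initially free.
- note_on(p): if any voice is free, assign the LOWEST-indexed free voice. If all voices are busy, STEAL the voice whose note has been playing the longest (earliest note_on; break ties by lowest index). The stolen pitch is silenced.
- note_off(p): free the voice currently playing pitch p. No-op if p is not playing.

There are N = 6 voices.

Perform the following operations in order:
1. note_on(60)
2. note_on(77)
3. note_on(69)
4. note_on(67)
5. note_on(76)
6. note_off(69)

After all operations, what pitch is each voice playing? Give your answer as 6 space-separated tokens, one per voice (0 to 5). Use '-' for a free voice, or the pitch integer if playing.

Answer: 60 77 - 67 76 -

Derivation:
Op 1: note_on(60): voice 0 is free -> assigned | voices=[60 - - - - -]
Op 2: note_on(77): voice 1 is free -> assigned | voices=[60 77 - - - -]
Op 3: note_on(69): voice 2 is free -> assigned | voices=[60 77 69 - - -]
Op 4: note_on(67): voice 3 is free -> assigned | voices=[60 77 69 67 - -]
Op 5: note_on(76): voice 4 is free -> assigned | voices=[60 77 69 67 76 -]
Op 6: note_off(69): free voice 2 | voices=[60 77 - 67 76 -]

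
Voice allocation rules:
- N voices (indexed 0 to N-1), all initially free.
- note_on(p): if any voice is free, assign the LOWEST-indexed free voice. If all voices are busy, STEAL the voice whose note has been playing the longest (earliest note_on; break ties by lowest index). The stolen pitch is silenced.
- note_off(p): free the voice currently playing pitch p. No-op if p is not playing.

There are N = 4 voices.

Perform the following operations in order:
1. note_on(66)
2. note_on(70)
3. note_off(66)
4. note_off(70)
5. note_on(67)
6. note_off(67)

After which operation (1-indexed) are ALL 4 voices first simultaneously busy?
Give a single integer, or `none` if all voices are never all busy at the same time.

Op 1: note_on(66): voice 0 is free -> assigned | voices=[66 - - -]
Op 2: note_on(70): voice 1 is free -> assigned | voices=[66 70 - -]
Op 3: note_off(66): free voice 0 | voices=[- 70 - -]
Op 4: note_off(70): free voice 1 | voices=[- - - -]
Op 5: note_on(67): voice 0 is free -> assigned | voices=[67 - - -]
Op 6: note_off(67): free voice 0 | voices=[- - - -]

Answer: none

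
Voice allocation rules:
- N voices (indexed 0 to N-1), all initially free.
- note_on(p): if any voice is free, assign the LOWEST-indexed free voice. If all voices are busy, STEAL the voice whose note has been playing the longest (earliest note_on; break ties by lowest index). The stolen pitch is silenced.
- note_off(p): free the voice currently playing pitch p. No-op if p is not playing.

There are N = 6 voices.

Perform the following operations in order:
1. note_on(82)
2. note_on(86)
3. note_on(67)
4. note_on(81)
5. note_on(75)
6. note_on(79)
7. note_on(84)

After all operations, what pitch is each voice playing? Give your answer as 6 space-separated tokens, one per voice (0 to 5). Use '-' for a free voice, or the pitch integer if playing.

Op 1: note_on(82): voice 0 is free -> assigned | voices=[82 - - - - -]
Op 2: note_on(86): voice 1 is free -> assigned | voices=[82 86 - - - -]
Op 3: note_on(67): voice 2 is free -> assigned | voices=[82 86 67 - - -]
Op 4: note_on(81): voice 3 is free -> assigned | voices=[82 86 67 81 - -]
Op 5: note_on(75): voice 4 is free -> assigned | voices=[82 86 67 81 75 -]
Op 6: note_on(79): voice 5 is free -> assigned | voices=[82 86 67 81 75 79]
Op 7: note_on(84): all voices busy, STEAL voice 0 (pitch 82, oldest) -> assign | voices=[84 86 67 81 75 79]

Answer: 84 86 67 81 75 79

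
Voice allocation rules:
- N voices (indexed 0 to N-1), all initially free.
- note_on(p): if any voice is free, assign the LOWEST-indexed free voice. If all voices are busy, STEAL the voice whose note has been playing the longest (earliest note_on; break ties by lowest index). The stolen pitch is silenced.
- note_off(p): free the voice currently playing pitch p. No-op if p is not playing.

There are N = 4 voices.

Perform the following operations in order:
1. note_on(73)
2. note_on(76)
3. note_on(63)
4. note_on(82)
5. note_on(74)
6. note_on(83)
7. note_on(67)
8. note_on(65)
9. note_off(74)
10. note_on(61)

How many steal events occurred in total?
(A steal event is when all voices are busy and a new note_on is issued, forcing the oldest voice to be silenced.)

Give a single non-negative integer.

Op 1: note_on(73): voice 0 is free -> assigned | voices=[73 - - -]
Op 2: note_on(76): voice 1 is free -> assigned | voices=[73 76 - -]
Op 3: note_on(63): voice 2 is free -> assigned | voices=[73 76 63 -]
Op 4: note_on(82): voice 3 is free -> assigned | voices=[73 76 63 82]
Op 5: note_on(74): all voices busy, STEAL voice 0 (pitch 73, oldest) -> assign | voices=[74 76 63 82]
Op 6: note_on(83): all voices busy, STEAL voice 1 (pitch 76, oldest) -> assign | voices=[74 83 63 82]
Op 7: note_on(67): all voices busy, STEAL voice 2 (pitch 63, oldest) -> assign | voices=[74 83 67 82]
Op 8: note_on(65): all voices busy, STEAL voice 3 (pitch 82, oldest) -> assign | voices=[74 83 67 65]
Op 9: note_off(74): free voice 0 | voices=[- 83 67 65]
Op 10: note_on(61): voice 0 is free -> assigned | voices=[61 83 67 65]

Answer: 4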